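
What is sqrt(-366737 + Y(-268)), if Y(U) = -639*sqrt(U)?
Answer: sqrt(-366737 - 1278*I*sqrt(67)) ≈ 8.636 - 605.65*I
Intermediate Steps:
sqrt(-366737 + Y(-268)) = sqrt(-366737 - 1278*I*sqrt(67))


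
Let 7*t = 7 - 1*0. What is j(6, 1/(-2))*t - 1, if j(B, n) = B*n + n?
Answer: -9/2 ≈ -4.5000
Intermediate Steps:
j(B, n) = n + B*n
t = 1 (t = (7 - 1*0)/7 = (7 + 0)/7 = (⅐)*7 = 1)
j(6, 1/(-2))*t - 1 = ((1 + 6)/(-2))*1 - 1 = -½*7*1 - 1 = -7/2*1 - 1 = -7/2 - 1 = -9/2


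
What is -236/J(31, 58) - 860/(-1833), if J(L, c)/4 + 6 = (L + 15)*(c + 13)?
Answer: 2695453/5975580 ≈ 0.45108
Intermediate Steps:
J(L, c) = -24 + 4*(13 + c)*(15 + L) (J(L, c) = -24 + 4*((L + 15)*(c + 13)) = -24 + 4*((15 + L)*(13 + c)) = -24 + 4*((13 + c)*(15 + L)) = -24 + 4*(13 + c)*(15 + L))
-236/J(31, 58) - 860/(-1833) = -236/(756 + 52*31 + 60*58 + 4*31*58) - 860/(-1833) = -236/(756 + 1612 + 3480 + 7192) - 860*(-1/1833) = -236/13040 + 860/1833 = -236*1/13040 + 860/1833 = -59/3260 + 860/1833 = 2695453/5975580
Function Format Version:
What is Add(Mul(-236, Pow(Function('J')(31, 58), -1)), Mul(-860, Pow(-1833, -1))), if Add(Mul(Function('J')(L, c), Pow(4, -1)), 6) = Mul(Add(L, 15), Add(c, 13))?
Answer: Rational(2695453, 5975580) ≈ 0.45108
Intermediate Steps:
Function('J')(L, c) = Add(-24, Mul(4, Add(13, c), Add(15, L))) (Function('J')(L, c) = Add(-24, Mul(4, Mul(Add(L, 15), Add(c, 13)))) = Add(-24, Mul(4, Mul(Add(15, L), Add(13, c)))) = Add(-24, Mul(4, Mul(Add(13, c), Add(15, L)))) = Add(-24, Mul(4, Add(13, c), Add(15, L))))
Add(Mul(-236, Pow(Function('J')(31, 58), -1)), Mul(-860, Pow(-1833, -1))) = Add(Mul(-236, Pow(Add(756, Mul(52, 31), Mul(60, 58), Mul(4, 31, 58)), -1)), Mul(-860, Pow(-1833, -1))) = Add(Mul(-236, Pow(Add(756, 1612, 3480, 7192), -1)), Mul(-860, Rational(-1, 1833))) = Add(Mul(-236, Pow(13040, -1)), Rational(860, 1833)) = Add(Mul(-236, Rational(1, 13040)), Rational(860, 1833)) = Add(Rational(-59, 3260), Rational(860, 1833)) = Rational(2695453, 5975580)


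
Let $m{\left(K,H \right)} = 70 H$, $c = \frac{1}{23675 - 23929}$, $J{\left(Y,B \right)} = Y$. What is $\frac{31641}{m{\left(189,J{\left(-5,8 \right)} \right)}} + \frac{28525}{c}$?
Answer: $- \frac{2535904141}{350} \approx -7.2454 \cdot 10^{6}$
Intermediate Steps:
$c = - \frac{1}{254}$ ($c = \frac{1}{-254} = - \frac{1}{254} \approx -0.003937$)
$\frac{31641}{m{\left(189,J{\left(-5,8 \right)} \right)}} + \frac{28525}{c} = \frac{31641}{70 \left(-5\right)} + \frac{28525}{- \frac{1}{254}} = \frac{31641}{-350} + 28525 \left(-254\right) = 31641 \left(- \frac{1}{350}\right) - 7245350 = - \frac{31641}{350} - 7245350 = - \frac{2535904141}{350}$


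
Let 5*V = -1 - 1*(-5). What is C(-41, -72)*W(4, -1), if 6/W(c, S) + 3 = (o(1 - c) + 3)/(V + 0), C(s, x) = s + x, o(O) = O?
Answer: 226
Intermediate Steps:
V = ⅘ (V = (-1 - 1*(-5))/5 = (-1 + 5)/5 = (⅕)*4 = ⅘ ≈ 0.80000)
W(c, S) = 6/(2 - 5*c/4) (W(c, S) = 6/(-3 + ((1 - c) + 3)/(⅘ + 0)) = 6/(-3 + (4 - c)/(⅘)) = 6/(-3 + (4 - c)*(5/4)) = 6/(-3 + (5 - 5*c/4)) = 6/(2 - 5*c/4))
C(-41, -72)*W(4, -1) = (-41 - 72)*(-24/(-8 + 5*4)) = -(-2712)/(-8 + 20) = -(-2712)/12 = -113*(-2) = 226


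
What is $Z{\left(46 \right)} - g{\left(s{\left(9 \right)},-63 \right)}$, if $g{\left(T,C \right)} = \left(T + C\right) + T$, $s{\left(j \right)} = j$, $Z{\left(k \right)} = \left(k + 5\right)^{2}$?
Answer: $2646$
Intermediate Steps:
$Z{\left(k \right)} = \left(5 + k\right)^{2}$
$g{\left(T,C \right)} = C + 2 T$ ($g{\left(T,C \right)} = \left(C + T\right) + T = C + 2 T$)
$Z{\left(46 \right)} - g{\left(s{\left(9 \right)},-63 \right)} = \left(5 + 46\right)^{2} - \left(-63 + 2 \cdot 9\right) = 51^{2} - \left(-63 + 18\right) = 2601 - -45 = 2601 + 45 = 2646$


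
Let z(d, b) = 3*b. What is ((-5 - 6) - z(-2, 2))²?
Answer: 289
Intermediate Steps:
((-5 - 6) - z(-2, 2))² = ((-5 - 6) - 3*2)² = (-11 - 1*6)² = (-11 - 6)² = (-17)² = 289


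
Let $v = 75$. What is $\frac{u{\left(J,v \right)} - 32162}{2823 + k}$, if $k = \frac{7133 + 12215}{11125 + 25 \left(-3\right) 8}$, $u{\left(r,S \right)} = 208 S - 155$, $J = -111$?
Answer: $- \frac{175946425}{29731423} \approx -5.9179$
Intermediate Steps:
$u{\left(r,S \right)} = -155 + 208 S$
$k = \frac{19348}{10525}$ ($k = \frac{19348}{11125 - 600} = \frac{19348}{10525} \approx 1.8383$)
$\frac{u{\left(J,v \right)} - 32162}{2823 + k} = \frac{\left(-155 + 208 \cdot 75\right) - 32162}{2823 + \frac{19348}{10525}} = \frac{\left(-155 + 15600\right) - 32162}{\frac{29731423}{10525}} = \left(15445 - 32162\right) \frac{10525}{29731423} = \left(-16717\right) \frac{10525}{29731423} = - \frac{175946425}{29731423}$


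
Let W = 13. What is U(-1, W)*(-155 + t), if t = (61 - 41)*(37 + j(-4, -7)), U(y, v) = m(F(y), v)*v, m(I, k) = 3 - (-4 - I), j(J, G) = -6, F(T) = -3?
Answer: 24180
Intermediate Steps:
m(I, k) = 7 + I (m(I, k) = 3 + (4 + I) = 7 + I)
U(y, v) = 4*v (U(y, v) = (7 - 3)*v = 4*v)
t = 620 (t = (61 - 41)*(37 - 6) = 20*31 = 620)
U(-1, W)*(-155 + t) = (4*13)*(-155 + 620) = 52*465 = 24180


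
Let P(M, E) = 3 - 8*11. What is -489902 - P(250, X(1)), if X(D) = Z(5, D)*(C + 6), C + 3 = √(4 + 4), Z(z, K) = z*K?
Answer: -489817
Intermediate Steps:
Z(z, K) = K*z
C = -3 + 2*√2 (C = -3 + √(4 + 4) = -3 + √8 = -3 + 2*√2 ≈ -0.17157)
X(D) = 5*D*(3 + 2*√2) (X(D) = (D*5)*((-3 + 2*√2) + 6) = (5*D)*(3 + 2*√2) = 5*D*(3 + 2*√2))
P(M, E) = -85 (P(M, E) = 3 - 88 = -85)
-489902 - P(250, X(1)) = -489902 - 1*(-85) = -489902 + 85 = -489817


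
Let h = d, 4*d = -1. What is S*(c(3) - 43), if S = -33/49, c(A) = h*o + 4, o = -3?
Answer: 5049/196 ≈ 25.760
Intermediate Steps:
d = -¼ (d = (¼)*(-1) = -¼ ≈ -0.25000)
h = -¼ ≈ -0.25000
c(A) = 19/4 (c(A) = -¼*(-3) + 4 = ¾ + 4 = 19/4)
S = -33/49 (S = -33*1/49 = -33/49 ≈ -0.67347)
S*(c(3) - 43) = -33*(19/4 - 43)/49 = -33/49*(-153/4) = 5049/196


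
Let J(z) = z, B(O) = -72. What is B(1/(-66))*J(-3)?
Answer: 216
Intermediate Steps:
B(1/(-66))*J(-3) = -72*(-3) = 216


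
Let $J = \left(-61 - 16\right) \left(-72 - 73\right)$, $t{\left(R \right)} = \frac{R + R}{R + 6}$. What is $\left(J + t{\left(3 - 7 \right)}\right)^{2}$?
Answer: $124567921$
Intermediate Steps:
$t{\left(R \right)} = \frac{2 R}{6 + R}$
$J = 11165$ ($J = \left(-77\right) \left(-145\right) = 11165$)
$\left(J + t{\left(3 - 7 \right)}\right)^{2} = \left(11165 + \frac{2 \left(3 - 7\right)}{6 + \left(3 - 7\right)}\right)^{2} = \left(11165 + 2 \left(-4\right) \frac{1}{6 - 4}\right)^{2} = \left(11165 + 2 \left(-4\right) \frac{1}{2}\right)^{2} = \left(11165 - 4\right)^{2} = 11161^{2} = 124567921$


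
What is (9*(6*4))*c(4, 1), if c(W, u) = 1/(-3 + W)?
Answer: 216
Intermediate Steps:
(9*(6*4))*c(4, 1) = (9*(6*4))/(-3 + 4) = (9*24)/1 = 216*1 = 216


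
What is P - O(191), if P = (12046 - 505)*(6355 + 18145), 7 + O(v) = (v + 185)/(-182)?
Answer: 25730660325/91 ≈ 2.8275e+8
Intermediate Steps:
O(v) = -1459/182 - v/182 (O(v) = -7 + (v + 185)/(-182) = -7 - (185 + v)/182 = -7 + (-185/182 - v/182) = -1459/182 - v/182)
P = 282754500 (P = 11541*24500 = 282754500)
P - O(191) = 282754500 - (-1459/182 - 1/182*191) = 282754500 - (-1459/182 - 191/182) = 282754500 - 1*(-825/91) = 282754500 + 825/91 = 25730660325/91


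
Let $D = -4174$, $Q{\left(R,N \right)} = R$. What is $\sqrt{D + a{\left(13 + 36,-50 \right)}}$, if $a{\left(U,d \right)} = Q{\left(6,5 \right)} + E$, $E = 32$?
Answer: $2 i \sqrt{1034} \approx 64.312 i$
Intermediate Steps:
$a{\left(U,d \right)} = 38$ ($a{\left(U,d \right)} = 6 + 32 = 38$)
$\sqrt{D + a{\left(13 + 36,-50 \right)}} = \sqrt{-4174 + 38} = \sqrt{-4136} = 2 i \sqrt{1034}$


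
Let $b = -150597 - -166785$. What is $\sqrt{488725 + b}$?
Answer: $\sqrt{504913} \approx 710.57$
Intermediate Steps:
$b = 16188$ ($b = -150597 + 166785 = 16188$)
$\sqrt{488725 + b} = \sqrt{488725 + 16188} = \sqrt{504913}$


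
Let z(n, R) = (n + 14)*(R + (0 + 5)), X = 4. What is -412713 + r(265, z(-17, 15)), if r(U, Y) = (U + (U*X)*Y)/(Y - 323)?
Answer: -158005744/383 ≈ -4.1255e+5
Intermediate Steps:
z(n, R) = (5 + R)*(14 + n) (z(n, R) = (14 + n)*(R + 5) = (14 + n)*(5 + R) = (5 + R)*(14 + n))
r(U, Y) = (U + 4*U*Y)/(-323 + Y) (r(U, Y) = (U + (U*4)*Y)/(Y - 323) = (U + (4*U)*Y)/(-323 + Y) = (U + 4*U*Y)/(-323 + Y))
-412713 + r(265, z(-17, 15)) = -412713 + 265*(1 + 4*(70 + 5*(-17) + 14*15 + 15*(-17)))/(-323 + (70 + 5*(-17) + 14*15 + 15*(-17))) = -412713 + 265*(1 + 4*(70 - 85 + 210 - 255))/(-323 + (70 - 85 + 210 - 255)) = -412713 + 265*(1 + 4*(-60))/(-323 - 60) = -412713 + 265*(1 - 240)/(-383) = -412713 + 265*(-1/383)*(-239) = -412713 + 63335/383 = -158005744/383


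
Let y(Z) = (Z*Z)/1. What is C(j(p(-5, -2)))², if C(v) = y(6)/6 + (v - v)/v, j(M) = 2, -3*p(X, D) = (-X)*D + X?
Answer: 36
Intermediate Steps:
y(Z) = Z² (y(Z) = Z²*1 = Z²)
p(X, D) = -X/3 + D*X/3 (p(X, D) = -((-X)*D + X)/3 = -(-D*X + X)/3 = -(X - D*X)/3 = -X/3 + D*X/3)
C(v) = 6 (C(v) = 6²/6 + (v - v)/v = 36*(⅙) + 0/v = 6 + 0 = 6)
C(j(p(-5, -2)))² = 6² = 36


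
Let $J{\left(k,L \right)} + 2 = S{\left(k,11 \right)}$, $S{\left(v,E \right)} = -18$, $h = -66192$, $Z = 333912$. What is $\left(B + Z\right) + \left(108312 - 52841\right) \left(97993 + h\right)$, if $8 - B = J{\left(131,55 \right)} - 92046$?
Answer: $1764459257$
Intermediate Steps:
$J{\left(k,L \right)} = -20$ ($J{\left(k,L \right)} = -2 - 18 = -20$)
$B = 92074$ ($B = 8 - \left(-20 - 92046\right) = 8 - -92066 = 8 + 92066 = 92074$)
$\left(B + Z\right) + \left(108312 - 52841\right) \left(97993 + h\right) = \left(92074 + 333912\right) + \left(108312 - 52841\right) \left(97993 - 66192\right) = 425986 + 55471 \cdot 31801 = 425986 + 1764033271 = 1764459257$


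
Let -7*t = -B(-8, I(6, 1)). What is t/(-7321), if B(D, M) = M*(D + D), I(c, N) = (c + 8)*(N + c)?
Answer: 224/7321 ≈ 0.030597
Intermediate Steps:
I(c, N) = (8 + c)*(N + c)
B(D, M) = 2*D*M (B(D, M) = M*(2*D) = 2*D*M)
t = -224 (t = -(-1)*2*(-8)*(6**2 + 8*1 + 8*6 + 1*6)/7 = -(-1)*2*(-8)*(36 + 8 + 48 + 6)/7 = -(-1)*2*(-8)*98/7 = -(-1)*(-1568)/7 = -1/7*1568 = -224)
t/(-7321) = -224/(-7321) = -224*(-1/7321) = 224/7321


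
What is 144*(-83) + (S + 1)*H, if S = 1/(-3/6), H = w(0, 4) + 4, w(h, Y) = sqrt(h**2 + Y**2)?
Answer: -11960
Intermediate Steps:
w(h, Y) = sqrt(Y**2 + h**2)
H = 8 (H = sqrt(4**2 + 0**2) + 4 = sqrt(16 + 0) + 4 = sqrt(16) + 4 = 4 + 4 = 8)
S = -2 (S = 1/(-3*1/6) = 1/(-1/2) = -2)
144*(-83) + (S + 1)*H = 144*(-83) + (-2 + 1)*8 = -11952 - 1*8 = -11952 - 8 = -11960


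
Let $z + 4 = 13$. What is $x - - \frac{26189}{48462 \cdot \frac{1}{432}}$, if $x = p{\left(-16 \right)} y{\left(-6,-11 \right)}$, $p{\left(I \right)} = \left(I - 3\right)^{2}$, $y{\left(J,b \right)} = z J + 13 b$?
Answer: $- \frac{572526401}{8077} \approx -70884.0$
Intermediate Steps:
$z = 9$ ($z = -4 + 13 = 9$)
$y{\left(J,b \right)} = 9 J + 13 b$
$p{\left(I \right)} = \left(-3 + I\right)^{2}$
$x = -71117$ ($x = \left(-3 - 16\right)^{2} \left(9 \left(-6\right) + 13 \left(-11\right)\right) = \left(-19\right)^{2} \left(-54 - 143\right) = 361 \left(-197\right) = -71117$)
$x - - \frac{26189}{48462 \cdot \frac{1}{432}} = -71117 - - \frac{26189}{48462 \cdot \frac{1}{432}} = -71117 - - \frac{26189}{\frac{8077}{72}} = -71117 - \left(-26189\right) \frac{72}{8077} = -71117 - - \frac{1885608}{8077} = -71117 + \frac{1885608}{8077} = - \frac{572526401}{8077}$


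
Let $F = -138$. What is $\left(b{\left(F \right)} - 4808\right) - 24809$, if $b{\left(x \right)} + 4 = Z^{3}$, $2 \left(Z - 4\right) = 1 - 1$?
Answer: $-29557$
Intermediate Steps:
$Z = 4$ ($Z = 4 + \frac{1 - 1}{2} = 4 + \frac{1}{2} \cdot 0 = 4 + 0 = 4$)
$b{\left(x \right)} = 60$ ($b{\left(x \right)} = -4 + 4^{3} = -4 + 64 = 60$)
$\left(b{\left(F \right)} - 4808\right) - 24809 = \left(60 - 4808\right) - 24809 = -4748 - 24809 = -29557$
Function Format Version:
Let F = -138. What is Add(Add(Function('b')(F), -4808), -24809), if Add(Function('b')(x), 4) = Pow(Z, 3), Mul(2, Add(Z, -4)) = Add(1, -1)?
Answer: -29557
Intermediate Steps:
Z = 4 (Z = Add(4, Mul(Rational(1, 2), Add(1, -1))) = Add(4, Mul(Rational(1, 2), 0)) = Add(4, 0) = 4)
Function('b')(x) = 60 (Function('b')(x) = Add(-4, Pow(4, 3)) = Add(-4, 64) = 60)
Add(Add(Function('b')(F), -4808), -24809) = Add(Add(60, -4808), -24809) = Add(-4748, -24809) = -29557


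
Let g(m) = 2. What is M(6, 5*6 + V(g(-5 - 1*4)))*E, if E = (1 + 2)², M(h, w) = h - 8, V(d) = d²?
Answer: -18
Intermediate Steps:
M(h, w) = -8 + h
E = 9 (E = 3² = 9)
M(6, 5*6 + V(g(-5 - 1*4)))*E = (-8 + 6)*9 = -2*9 = -18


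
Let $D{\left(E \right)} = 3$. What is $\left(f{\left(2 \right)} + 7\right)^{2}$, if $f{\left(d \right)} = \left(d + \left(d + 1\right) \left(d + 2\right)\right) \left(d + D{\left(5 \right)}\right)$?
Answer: $5929$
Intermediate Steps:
$f{\left(d \right)} = \left(3 + d\right) \left(d + \left(1 + d\right) \left(2 + d\right)\right)$ ($f{\left(d \right)} = \left(d + \left(d + 1\right) \left(d + 2\right)\right) \left(d + 3\right) = \left(d + \left(1 + d\right) \left(2 + d\right)\right) \left(3 + d\right) = \left(3 + d\right) \left(d + \left(1 + d\right) \left(2 + d\right)\right)$)
$\left(f{\left(2 \right)} + 7\right)^{2} = \left(\left(6 + 2^{3} + 7 \cdot 2^{2} + 14 \cdot 2\right) + 7\right)^{2} = \left(\left(6 + 8 + 7 \cdot 4 + 28\right) + 7\right)^{2} = \left(\left(6 + 8 + 28 + 28\right) + 7\right)^{2} = \left(70 + 7\right)^{2} = 77^{2} = 5929$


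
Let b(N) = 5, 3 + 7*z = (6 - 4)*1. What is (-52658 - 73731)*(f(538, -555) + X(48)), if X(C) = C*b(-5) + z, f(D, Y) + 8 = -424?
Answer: 169993205/7 ≈ 2.4285e+7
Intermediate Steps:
f(D, Y) = -432 (f(D, Y) = -8 - 424 = -432)
z = -⅐ (z = -3/7 + ((6 - 4)*1)/7 = -3/7 + (2*1)/7 = -3/7 + (⅐)*2 = -3/7 + 2/7 = -⅐ ≈ -0.14286)
X(C) = -⅐ + 5*C (X(C) = C*5 - ⅐ = 5*C - ⅐ = -⅐ + 5*C)
(-52658 - 73731)*(f(538, -555) + X(48)) = (-52658 - 73731)*(-432 + (-⅐ + 5*48)) = -126389*(-432 + (-⅐ + 240)) = -126389*(-432 + 1679/7) = -126389*(-1345/7) = 169993205/7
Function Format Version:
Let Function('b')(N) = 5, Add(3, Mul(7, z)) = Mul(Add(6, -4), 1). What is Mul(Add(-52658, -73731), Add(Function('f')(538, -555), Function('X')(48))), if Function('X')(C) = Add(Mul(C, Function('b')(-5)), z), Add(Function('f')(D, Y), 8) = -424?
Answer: Rational(169993205, 7) ≈ 2.4285e+7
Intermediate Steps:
Function('f')(D, Y) = -432 (Function('f')(D, Y) = Add(-8, -424) = -432)
z = Rational(-1, 7) (z = Add(Rational(-3, 7), Mul(Rational(1, 7), Mul(Add(6, -4), 1))) = Add(Rational(-3, 7), Mul(Rational(1, 7), Mul(2, 1))) = Add(Rational(-3, 7), Mul(Rational(1, 7), 2)) = Add(Rational(-3, 7), Rational(2, 7)) = Rational(-1, 7) ≈ -0.14286)
Function('X')(C) = Add(Rational(-1, 7), Mul(5, C)) (Function('X')(C) = Add(Mul(C, 5), Rational(-1, 7)) = Add(Mul(5, C), Rational(-1, 7)) = Add(Rational(-1, 7), Mul(5, C)))
Mul(Add(-52658, -73731), Add(Function('f')(538, -555), Function('X')(48))) = Mul(Add(-52658, -73731), Add(-432, Add(Rational(-1, 7), Mul(5, 48)))) = Mul(-126389, Add(-432, Add(Rational(-1, 7), 240))) = Mul(-126389, Add(-432, Rational(1679, 7))) = Mul(-126389, Rational(-1345, 7)) = Rational(169993205, 7)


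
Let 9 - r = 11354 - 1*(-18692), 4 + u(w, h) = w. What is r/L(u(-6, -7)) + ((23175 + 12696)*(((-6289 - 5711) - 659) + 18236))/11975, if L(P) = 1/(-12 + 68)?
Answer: -19942759633/11975 ≈ -1.6654e+6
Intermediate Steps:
u(w, h) = -4 + w
L(P) = 1/56
r = -30037 (r = 9 - (11354 - 1*(-18692)) = 9 - (11354 + 18692) = 9 - 1*30046 = 9 - 30046 = -30037)
r/L(u(-6, -7)) + ((23175 + 12696)*(((-6289 - 5711) - 659) + 18236))/11975 = -30037/1/56 + ((23175 + 12696)*(((-6289 - 5711) - 659) + 18236))/11975 = -30037*56 + (35871*((-12000 - 659) + 18236))*(1/11975) = -1682072 + (35871*(-12659 + 18236))*(1/11975) = -1682072 + (35871*5577)*(1/11975) = -1682072 + 200052567*(1/11975) = -1682072 + 200052567/11975 = -19942759633/11975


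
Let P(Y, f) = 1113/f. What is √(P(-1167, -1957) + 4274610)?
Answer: 3*√1819012072861/1957 ≈ 2067.5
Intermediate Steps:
√(P(-1167, -1957) + 4274610) = √(1113/(-1957) + 4274610) = √(1113*(-1/1957) + 4274610) = √(-1113/1957 + 4274610) = √(8365410657/1957) = 3*√1819012072861/1957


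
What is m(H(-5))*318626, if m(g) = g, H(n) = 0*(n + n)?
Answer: 0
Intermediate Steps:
H(n) = 0 (H(n) = 0*(2*n) = 0)
m(H(-5))*318626 = 0*318626 = 0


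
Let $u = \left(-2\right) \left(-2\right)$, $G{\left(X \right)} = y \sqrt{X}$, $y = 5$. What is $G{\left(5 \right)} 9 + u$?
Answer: $4 + 45 \sqrt{5} \approx 104.62$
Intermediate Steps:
$G{\left(X \right)} = 5 \sqrt{X}$
$u = 4$
$G{\left(5 \right)} 9 + u = 5 \sqrt{5} \cdot 9 + 4 = 45 \sqrt{5} + 4 = 4 + 45 \sqrt{5}$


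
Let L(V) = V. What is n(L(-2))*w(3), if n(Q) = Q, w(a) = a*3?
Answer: -18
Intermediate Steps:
w(a) = 3*a
n(L(-2))*w(3) = -6*3 = -2*9 = -18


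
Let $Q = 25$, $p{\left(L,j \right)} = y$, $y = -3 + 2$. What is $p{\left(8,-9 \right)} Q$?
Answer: $-25$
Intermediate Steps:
$y = -1$
$p{\left(L,j \right)} = -1$
$p{\left(8,-9 \right)} Q = \left(-1\right) 25 = -25$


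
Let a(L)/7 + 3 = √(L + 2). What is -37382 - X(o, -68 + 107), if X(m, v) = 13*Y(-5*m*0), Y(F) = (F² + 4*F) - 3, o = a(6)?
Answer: -37343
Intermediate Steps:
a(L) = -21 + 7*√(2 + L) (a(L) = -21 + 7*√(L + 2) = -21 + 7*√(2 + L))
o = -21 + 14*√2 (o = -21 + 7*√(2 + 6) = -21 + 7*√8 = -21 + 7*(2*√2) = -21 + 14*√2 ≈ -1.2010)
Y(F) = -3 + F² + 4*F
X(m, v) = -39 (X(m, v) = 13*(-3 + (-5*m*0)² + 4*(-5*m*0)) = 13*(-3 + 0² + 4*0) = 13*(-3 + 0 + 0) = 13*(-3) = -39)
-37382 - X(o, -68 + 107) = -37382 - 1*(-39) = -37382 + 39 = -37343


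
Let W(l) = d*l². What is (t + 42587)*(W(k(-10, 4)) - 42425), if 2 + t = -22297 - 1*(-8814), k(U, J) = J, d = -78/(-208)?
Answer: -1234477738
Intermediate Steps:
d = 3/8 (d = -78*(-1/208) = 3/8 ≈ 0.37500)
t = -13485 (t = -2 + (-22297 - 1*(-8814)) = -2 + (-22297 + 8814) = -2 - 13483 = -13485)
W(l) = 3*l²/8
(t + 42587)*(W(k(-10, 4)) - 42425) = (-13485 + 42587)*((3/8)*4² - 42425) = 29102*((3/8)*16 - 42425) = 29102*(6 - 42425) = 29102*(-42419) = -1234477738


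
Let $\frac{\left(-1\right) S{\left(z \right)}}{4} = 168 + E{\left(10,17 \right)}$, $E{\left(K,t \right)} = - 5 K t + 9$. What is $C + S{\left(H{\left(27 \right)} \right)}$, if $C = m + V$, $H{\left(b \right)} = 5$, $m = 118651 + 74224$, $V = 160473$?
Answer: $356040$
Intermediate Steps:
$m = 192875$
$E{\left(K,t \right)} = 9 - 5 K t$ ($E{\left(K,t \right)} = - 5 K t + 9 = 9 - 5 K t$)
$C = 353348$ ($C = 192875 + 160473 = 353348$)
$S{\left(z \right)} = 2692$ ($S{\left(z \right)} = - 4 \left(168 + \left(9 - 50 \cdot 17\right)\right) = - 4 \left(168 + \left(9 - 850\right)\right) = - 4 \left(168 - 841\right) = \left(-4\right) \left(-673\right) = 2692$)
$C + S{\left(H{\left(27 \right)} \right)} = 353348 + 2692 = 356040$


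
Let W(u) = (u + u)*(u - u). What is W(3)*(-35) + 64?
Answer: 64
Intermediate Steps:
W(u) = 0 (W(u) = (2*u)*0 = 0)
W(3)*(-35) + 64 = 0*(-35) + 64 = 0 + 64 = 64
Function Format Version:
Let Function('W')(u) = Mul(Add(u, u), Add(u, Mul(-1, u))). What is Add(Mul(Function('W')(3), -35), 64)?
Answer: 64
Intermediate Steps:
Function('W')(u) = 0 (Function('W')(u) = Mul(Mul(2, u), 0) = 0)
Add(Mul(Function('W')(3), -35), 64) = Add(Mul(0, -35), 64) = Add(0, 64) = 64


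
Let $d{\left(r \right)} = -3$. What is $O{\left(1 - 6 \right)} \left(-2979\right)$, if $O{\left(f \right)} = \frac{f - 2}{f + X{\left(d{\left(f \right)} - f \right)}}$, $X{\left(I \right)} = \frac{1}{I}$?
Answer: $-4634$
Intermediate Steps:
$O{\left(f \right)} = \frac{-2 + f}{f + \frac{1}{-3 - f}}$ ($O{\left(f \right)} = \frac{f - 2}{f + \frac{1}{-3 - f}} = \frac{-2 + f}{f + \frac{1}{-3 - f}}$)
$O{\left(1 - 6 \right)} \left(-2979\right) = \frac{\left(-2 + \left(1 - 6\right)\right) \left(3 + \left(1 - 6\right)\right)}{-1 + \left(1 - 6\right) \left(3 + \left(1 - 6\right)\right)} \left(-2979\right) = \frac{\left(-2 - 5\right) \left(3 - 5\right)}{-1 - 5 \left(3 - 5\right)} \left(-2979\right) = \frac{1}{-1 - -10} \left(-7\right) \left(-2\right) \left(-2979\right) = \frac{1}{-1 + 10} \left(-7\right) \left(-2\right) \left(-2979\right) = \frac{1}{9} \left(-7\right) \left(-2\right) \left(-2979\right) = \frac{14}{9} \left(-2979\right) = -4634$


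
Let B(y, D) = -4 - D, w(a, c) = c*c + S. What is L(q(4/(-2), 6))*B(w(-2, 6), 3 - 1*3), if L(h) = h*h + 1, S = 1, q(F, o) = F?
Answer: -20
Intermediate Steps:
w(a, c) = 1 + c**2 (w(a, c) = c*c + 1 = c**2 + 1 = 1 + c**2)
L(h) = 1 + h**2 (L(h) = h**2 + 1 = 1 + h**2)
L(q(4/(-2), 6))*B(w(-2, 6), 3 - 1*3) = (1 + (4/(-2))**2)*(-4 - (3 - 1*3)) = (1 + (4*(-1/2))**2)*(-4 - (3 - 3)) = (1 + (-2)**2)*(-4 - 1*0) = (1 + 4)*(-4 + 0) = 5*(-4) = -20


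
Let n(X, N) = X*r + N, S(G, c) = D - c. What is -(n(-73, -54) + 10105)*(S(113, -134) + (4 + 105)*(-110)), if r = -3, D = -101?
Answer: 122798390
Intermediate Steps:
S(G, c) = -101 - c
n(X, N) = N - 3*X (n(X, N) = X*(-3) + N = -3*X + N = N - 3*X)
-(n(-73, -54) + 10105)*(S(113, -134) + (4 + 105)*(-110)) = -((-54 - 3*(-73)) + 10105)*((-101 - 1*(-134)) + (4 + 105)*(-110)) = -((-54 + 219) + 10105)*((-101 + 134) + 109*(-110)) = -(165 + 10105)*(33 - 11990) = -10270*(-11957) = -1*(-122798390) = 122798390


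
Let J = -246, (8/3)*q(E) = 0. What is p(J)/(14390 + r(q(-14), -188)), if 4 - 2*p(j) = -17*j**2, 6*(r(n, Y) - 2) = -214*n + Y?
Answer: 771582/21541 ≈ 35.819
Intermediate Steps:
q(E) = 0 (q(E) = (3/8)*0 = 0)
r(n, Y) = 2 - 107*n/3 + Y/6 (r(n, Y) = 2 + (-214*n + Y)/6 = 2 + (Y - 214*n)/6 = 2 + (-107*n/3 + Y/6) = 2 - 107*n/3 + Y/6)
p(j) = 2 + 17*j**2/2 (p(j) = 2 - (-17)*j**2/2 = 2 + 17*j**2/2)
p(J)/(14390 + r(q(-14), -188)) = (2 + (17/2)*(-246)**2)/(14390 + (2 - 107/3*0 + (1/6)*(-188))) = (2 + (17/2)*60516)/(14390 + (2 + 0 - 94/3)) = (2 + 514386)/(14390 - 88/3) = 514388/(43082/3) = 514388*(3/43082) = 771582/21541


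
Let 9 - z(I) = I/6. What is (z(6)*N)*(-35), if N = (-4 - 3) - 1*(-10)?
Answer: -840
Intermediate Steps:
N = 3 (N = -7 + 10 = 3)
z(I) = 9 - I/6
(z(6)*N)*(-35) = ((9 - ⅙*6)*3)*(-35) = ((9 - 1)*3)*(-35) = (8*3)*(-35) = 24*(-35) = -840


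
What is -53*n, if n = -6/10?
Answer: 159/5 ≈ 31.800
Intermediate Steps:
n = -⅗ (n = -6*⅒ = -⅗ ≈ -0.60000)
-53*n = -53*(-⅗) = 159/5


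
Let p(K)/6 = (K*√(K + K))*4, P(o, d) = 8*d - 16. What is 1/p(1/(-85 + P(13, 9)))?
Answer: 29*I*√58/48 ≈ 4.6012*I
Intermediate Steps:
P(o, d) = -16 + 8*d
p(K) = 24*√2*K^(3/2) (p(K) = 6*((K*√(K + K))*4) = 6*((K*√(2*K))*4) = 6*((K*(√2*√K))*4) = 6*((√2*K^(3/2))*4) = 6*(4*√2*K^(3/2)) = 24*√2*K^(3/2))
1/p(1/(-85 + P(13, 9))) = 1/(24*√2*(1/(-85 + (-16 + 8*9)))^(3/2)) = 1/(24*√2*(1/(-85 + (-16 + 72)))^(3/2)) = 1/(24*√2*(1/(-85 + 56))^(3/2)) = 1/(24*√2*(1/(-29))^(3/2)) = 1/(24*√2*(-1/29)^(3/2)) = 1/(24*√2*(-I*√29/841)) = 1/(-24*I*√58/841) = 29*I*√58/48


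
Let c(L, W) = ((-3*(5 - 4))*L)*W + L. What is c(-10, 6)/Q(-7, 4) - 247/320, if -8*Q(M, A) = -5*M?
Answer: -88769/2240 ≈ -39.629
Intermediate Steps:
Q(M, A) = 5*M/8 (Q(M, A) = -(-5)*M/8 = 5*M/8)
c(L, W) = L - 3*L*W (c(L, W) = ((-3*1)*L)*W + L = (-3*L)*W + L = -3*L*W + L = L - 3*L*W)
c(-10, 6)/Q(-7, 4) - 247/320 = (-10*(1 - 3*6))/(((5/8)*(-7))) - 247/320 = (-10*(1 - 18))/(-35/8) - 247*1/320 = -10*(-17)*(-8/35) - 247/320 = 170*(-8/35) - 247/320 = -272/7 - 247/320 = -88769/2240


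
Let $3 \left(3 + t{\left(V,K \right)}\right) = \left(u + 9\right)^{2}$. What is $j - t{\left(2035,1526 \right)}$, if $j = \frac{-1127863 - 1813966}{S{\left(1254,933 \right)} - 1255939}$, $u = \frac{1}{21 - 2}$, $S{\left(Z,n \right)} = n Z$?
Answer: $\frac{922323212}{93091431} \approx 9.9077$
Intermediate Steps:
$S{\left(Z,n \right)} = Z n$
$u = \frac{1}{19} \approx 0.052632$
$t{\left(V,K \right)} = \frac{26335}{1083}$ ($t{\left(V,K \right)} = -3 + \frac{\left(\frac{1}{19} + 9\right)^{2}}{3} = -3 + \frac{\left(\frac{172}{19}\right)^{2}}{3} = -3 + \frac{1}{3} \cdot \frac{29584}{361} = -3 + \frac{29584}{1083} = \frac{26335}{1083}$)
$j = \frac{2941829}{85957}$ ($j = \frac{-1127863 - 1813966}{1254 \cdot 933 - 1255939} = - \frac{2941829}{1169982 - 1255939} = - \frac{2941829}{-85957} = \left(-2941829\right) \left(- \frac{1}{85957}\right) = \frac{2941829}{85957} \approx 34.224$)
$j - t{\left(2035,1526 \right)} = \frac{2941829}{85957} - \frac{26335}{1083} = \frac{922323212}{93091431}$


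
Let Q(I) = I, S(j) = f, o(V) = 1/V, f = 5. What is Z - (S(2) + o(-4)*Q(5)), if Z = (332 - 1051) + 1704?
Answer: 3925/4 ≈ 981.25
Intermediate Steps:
o(V) = 1/V
S(j) = 5
Z = 985 (Z = -719 + 1704 = 985)
Z - (S(2) + o(-4)*Q(5)) = 985 - (5 + 5/(-4)) = 985 - (5 - 1/4*5) = 985 - (5 - 5/4) = 985 - 1*15/4 = 985 - 15/4 = 3925/4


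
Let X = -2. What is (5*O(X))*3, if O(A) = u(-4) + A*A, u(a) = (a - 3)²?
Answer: 795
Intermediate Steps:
u(a) = (-3 + a)²
O(A) = 49 + A² (O(A) = (-3 - 4)² + A*A = (-7)² + A² = 49 + A²)
(5*O(X))*3 = (5*(49 + (-2)²))*3 = (5*(49 + 4))*3 = (5*53)*3 = 265*3 = 795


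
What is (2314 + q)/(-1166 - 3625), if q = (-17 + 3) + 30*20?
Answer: -2900/4791 ≈ -0.60530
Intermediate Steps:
q = 586 (q = -14 + 600 = 586)
(2314 + q)/(-1166 - 3625) = (2314 + 586)/(-1166 - 3625) = 2900/(-4791) = 2900*(-1/4791) = -2900/4791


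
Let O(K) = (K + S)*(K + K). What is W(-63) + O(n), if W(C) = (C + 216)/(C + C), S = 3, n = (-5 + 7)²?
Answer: 767/14 ≈ 54.786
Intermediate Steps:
n = 4 (n = 2² = 4)
W(C) = (216 + C)/(2*C) (W(C) = (216 + C)/((2*C)) = (216 + C)*(1/(2*C)) = (216 + C)/(2*C))
O(K) = 2*K*(3 + K) (O(K) = (K + 3)*(K + K) = (3 + K)*(2*K) = 2*K*(3 + K))
W(-63) + O(n) = (½)*(216 - 63)/(-63) + 2*4*(3 + 4) = (½)*(-1/63)*153 + 2*4*7 = -17/14 + 56 = 767/14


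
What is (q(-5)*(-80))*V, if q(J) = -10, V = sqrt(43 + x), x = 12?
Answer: 800*sqrt(55) ≈ 5933.0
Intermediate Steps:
V = sqrt(55) (V = sqrt(43 + 12) = sqrt(55) ≈ 7.4162)
(q(-5)*(-80))*V = (-10*(-80))*sqrt(55) = 800*sqrt(55)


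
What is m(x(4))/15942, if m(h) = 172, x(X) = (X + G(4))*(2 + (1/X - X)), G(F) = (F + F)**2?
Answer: 86/7971 ≈ 0.010789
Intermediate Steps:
G(F) = 4*F**2 (G(F) = (2*F)**2 = 4*F**2)
x(X) = (64 + X)*(2 + 1/X - X) (x(X) = (X + 4*4**2)*(2 + (1/X - X)) = (X + 4*16)*(2 + (1/X - X)) = (X + 64)*(2 + 1/X - X) = (64 + X)*(2 + 1/X - X))
m(x(4))/15942 = 172/15942 = 172*(1/15942) = 86/7971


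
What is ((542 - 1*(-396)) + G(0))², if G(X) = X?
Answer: 879844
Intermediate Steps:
((542 - 1*(-396)) + G(0))² = ((542 - 1*(-396)) + 0)² = ((542 + 396) + 0)² = (938 + 0)² = 938² = 879844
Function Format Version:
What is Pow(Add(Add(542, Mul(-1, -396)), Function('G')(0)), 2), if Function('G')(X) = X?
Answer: 879844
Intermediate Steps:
Pow(Add(Add(542, Mul(-1, -396)), Function('G')(0)), 2) = Pow(Add(Add(542, Mul(-1, -396)), 0), 2) = Pow(Add(Add(542, 396), 0), 2) = Pow(Add(938, 0), 2) = Pow(938, 2) = 879844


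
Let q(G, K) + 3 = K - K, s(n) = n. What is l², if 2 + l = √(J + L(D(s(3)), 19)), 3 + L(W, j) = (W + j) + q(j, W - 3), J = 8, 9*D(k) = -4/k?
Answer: (18 - √1689)²/81 ≈ 6.5863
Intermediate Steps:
D(k) = -4/(9*k) (D(k) = (-4/k)/9 = -4/(9*k))
q(G, K) = -3 (q(G, K) = -3 + (K - K) = -3 + 0 = -3)
L(W, j) = -6 + W + j (L(W, j) = -3 + ((W + j) - 3) = -3 + (-3 + W + j) = -6 + W + j)
l = -2 + √1689/9 (l = -2 + √(8 + (-6 - 4/9/3 + 19)) = -2 + √(8 + (-6 - 4/9*⅓ + 19)) = -2 + √(8 + (-6 - 4/27 + 19)) = -2 + √(8 + 347/27) = -2 + √(563/27) = -2 + √1689/9 ≈ 2.5664)
l² = (-2 + √1689/9)²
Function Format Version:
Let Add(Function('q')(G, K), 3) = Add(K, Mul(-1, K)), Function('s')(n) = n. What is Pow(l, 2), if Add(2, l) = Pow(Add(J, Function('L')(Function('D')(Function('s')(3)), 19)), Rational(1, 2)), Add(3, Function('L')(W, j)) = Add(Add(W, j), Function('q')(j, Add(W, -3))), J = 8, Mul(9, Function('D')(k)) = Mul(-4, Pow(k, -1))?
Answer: Mul(Rational(1, 81), Pow(Add(18, Mul(-1, Pow(1689, Rational(1, 2)))), 2)) ≈ 6.5863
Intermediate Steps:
Function('D')(k) = Mul(Rational(-4, 9), Pow(k, -1)) (Function('D')(k) = Mul(Rational(1, 9), Mul(-4, Pow(k, -1))) = Mul(Rational(-4, 9), Pow(k, -1)))
Function('q')(G, K) = -3 (Function('q')(G, K) = Add(-3, Add(K, Mul(-1, K))) = Add(-3, 0) = -3)
Function('L')(W, j) = Add(-6, W, j) (Function('L')(W, j) = Add(-3, Add(Add(W, j), -3)) = Add(-3, Add(-3, W, j)) = Add(-6, W, j))
l = Add(-2, Mul(Rational(1, 9), Pow(1689, Rational(1, 2)))) (l = Add(-2, Pow(Add(8, Add(-6, Mul(Rational(-4, 9), Pow(3, -1)), 19)), Rational(1, 2))) = Add(-2, Pow(Add(8, Add(-6, Mul(Rational(-4, 9), Rational(1, 3)), 19)), Rational(1, 2))) = Add(-2, Pow(Add(8, Add(-6, Rational(-4, 27), 19)), Rational(1, 2))) = Add(-2, Pow(Add(8, Rational(347, 27)), Rational(1, 2))) = Add(-2, Pow(Rational(563, 27), Rational(1, 2))) = Add(-2, Mul(Rational(1, 9), Pow(1689, Rational(1, 2)))) ≈ 2.5664)
Pow(l, 2) = Pow(Add(-2, Mul(Rational(1, 9), Pow(1689, Rational(1, 2)))), 2)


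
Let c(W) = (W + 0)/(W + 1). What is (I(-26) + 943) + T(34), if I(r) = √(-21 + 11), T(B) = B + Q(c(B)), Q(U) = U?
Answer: 34229/35 + I*√10 ≈ 977.97 + 3.1623*I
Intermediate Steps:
c(W) = W/(1 + W)
T(B) = B + B/(1 + B)
I(r) = I*√10 (I(r) = √(-10) = I*√10)
(I(-26) + 943) + T(34) = (I*√10 + 943) + 34*(2 + 34)/(1 + 34) = (943 + I*√10) + 34*36/35 = (943 + I*√10) + 34*(1/35)*36 = (943 + I*√10) + 1224/35 = 34229/35 + I*√10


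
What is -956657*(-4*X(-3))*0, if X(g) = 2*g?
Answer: 0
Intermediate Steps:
-956657*(-4*X(-3))*0 = -956657*(-8*(-3))*0 = -956657*(-4*(-6))*0 = -22959768*0 = -956657*0 = 0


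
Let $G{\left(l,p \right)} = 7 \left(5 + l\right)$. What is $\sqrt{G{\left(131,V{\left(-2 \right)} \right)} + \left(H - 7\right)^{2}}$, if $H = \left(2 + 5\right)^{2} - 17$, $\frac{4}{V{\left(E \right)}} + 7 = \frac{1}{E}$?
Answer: $\sqrt{1577} \approx 39.711$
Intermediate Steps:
$V{\left(E \right)} = \frac{4}{-7 + \frac{1}{E}}$
$H = 32$ ($H = 7^{2} - 17 = 49 - 17 = 32$)
$G{\left(l,p \right)} = 35 + 7 l$
$\sqrt{G{\left(131,V{\left(-2 \right)} \right)} + \left(H - 7\right)^{2}} = \sqrt{\left(35 + 7 \cdot 131\right) + \left(32 - 7\right)^{2}} = \sqrt{\left(35 + 917\right) + 25^{2}} = \sqrt{952 + 625} = \sqrt{1577}$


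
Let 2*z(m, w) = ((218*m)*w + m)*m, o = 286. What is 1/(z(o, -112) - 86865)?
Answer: -1/998611535 ≈ -1.0014e-9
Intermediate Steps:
z(m, w) = m*(m + 218*m*w)/2 (z(m, w) = (((218*m)*w + m)*m)/2 = ((218*m*w + m)*m)/2 = ((m + 218*m*w)*m)/2 = (m*(m + 218*m*w))/2 = m*(m + 218*m*w)/2)
1/(z(o, -112) - 86865) = 1/((1/2)*286**2*(1 + 218*(-112)) - 86865) = 1/((1/2)*81796*(1 - 24416) - 86865) = 1/((1/2)*81796*(-24415) - 86865) = 1/(-998524670 - 86865) = 1/(-998611535) = -1/998611535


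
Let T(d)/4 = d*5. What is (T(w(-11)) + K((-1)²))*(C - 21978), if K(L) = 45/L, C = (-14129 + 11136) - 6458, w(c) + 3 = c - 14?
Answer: 16185935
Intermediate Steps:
w(c) = -17 + c (w(c) = -3 + (c - 14) = -3 + (-14 + c) = -17 + c)
C = -9451 (C = -2993 - 6458 = -9451)
T(d) = 20*d (T(d) = 4*(d*5) = 4*(5*d) = 20*d)
(T(w(-11)) + K((-1)²))*(C - 21978) = (20*(-17 - 11) + 45/((-1)²))*(-9451 - 21978) = (20*(-28) + 45/1)*(-31429) = (-560 + 45*1)*(-31429) = (-560 + 45)*(-31429) = -515*(-31429) = 16185935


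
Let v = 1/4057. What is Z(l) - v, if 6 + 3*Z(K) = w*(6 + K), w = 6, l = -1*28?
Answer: -186623/4057 ≈ -46.000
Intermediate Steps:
l = -28
v = 1/4057 ≈ 0.00024649
Z(K) = 10 + 2*K (Z(K) = -2 + (6*(6 + K))/3 = -2 + (36 + 6*K)/3 = -2 + (12 + 2*K) = 10 + 2*K)
Z(l) - v = (10 + 2*(-28)) - 1*1/4057 = (10 - 56) - 1/4057 = -46 - 1/4057 = -186623/4057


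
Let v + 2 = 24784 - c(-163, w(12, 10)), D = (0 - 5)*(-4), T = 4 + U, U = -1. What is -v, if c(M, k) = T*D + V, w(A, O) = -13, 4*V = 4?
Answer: -24721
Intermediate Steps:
V = 1 (V = (¼)*4 = 1)
T = 3 (T = 4 - 1 = 3)
D = 20 (D = -5*(-4) = 20)
c(M, k) = 61 (c(M, k) = 3*20 + 1 = 60 + 1 = 61)
v = 24721 (v = -2 + (24784 - 1*61) = -2 + (24784 - 61) = -2 + 24723 = 24721)
-v = -1*24721 = -24721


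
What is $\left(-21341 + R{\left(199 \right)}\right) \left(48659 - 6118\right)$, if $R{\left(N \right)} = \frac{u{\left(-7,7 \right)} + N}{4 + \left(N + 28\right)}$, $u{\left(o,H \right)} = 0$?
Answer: $- \frac{209708922452}{231} \approx -9.0783 \cdot 10^{8}$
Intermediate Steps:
$R{\left(N \right)} = \frac{N}{32 + N}$ ($R{\left(N \right)} = \frac{0 + N}{4 + \left(N + 28\right)} = \frac{N}{4 + \left(28 + N\right)} = \frac{N}{32 + N}$)
$\left(-21341 + R{\left(199 \right)}\right) \left(48659 - 6118\right) = \left(-21341 + \frac{199}{32 + 199}\right) \left(48659 - 6118\right) = \left(-21341 + \frac{199}{231}\right) 42541 = \left(- \frac{4929572}{231}\right) 42541 = - \frac{209708922452}{231}$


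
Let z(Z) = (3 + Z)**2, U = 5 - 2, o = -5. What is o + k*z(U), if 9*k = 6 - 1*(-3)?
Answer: 31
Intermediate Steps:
k = 1 (k = (6 - 1*(-3))/9 = (6 + 3)/9 = (1/9)*9 = 1)
U = 3
o + k*z(U) = -5 + 1*(3 + 3)**2 = -5 + 1*6**2 = -5 + 1*36 = -5 + 36 = 31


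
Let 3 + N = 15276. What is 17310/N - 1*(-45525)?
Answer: 231773545/5091 ≈ 45526.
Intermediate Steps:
N = 15273 (N = -3 + 15276 = 15273)
17310/N - 1*(-45525) = 17310/15273 - 1*(-45525) = 17310*(1/15273) + 45525 = 5770/5091 + 45525 = 231773545/5091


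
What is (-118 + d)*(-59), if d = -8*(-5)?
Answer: 4602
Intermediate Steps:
d = 40
(-118 + d)*(-59) = (-118 + 40)*(-59) = -78*(-59) = 4602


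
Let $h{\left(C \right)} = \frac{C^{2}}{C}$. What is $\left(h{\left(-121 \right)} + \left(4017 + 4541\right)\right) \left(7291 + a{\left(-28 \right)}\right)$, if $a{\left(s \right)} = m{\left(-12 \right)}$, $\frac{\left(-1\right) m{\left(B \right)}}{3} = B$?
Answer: $61817899$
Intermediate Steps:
$m{\left(B \right)} = - 3 B$
$a{\left(s \right)} = 36$ ($a{\left(s \right)} = \left(-3\right) \left(-12\right) = 36$)
$h{\left(C \right)} = C$
$\left(h{\left(-121 \right)} + \left(4017 + 4541\right)\right) \left(7291 + a{\left(-28 \right)}\right) = \left(-121 + \left(4017 + 4541\right)\right) \left(7291 + 36\right) = \left(-121 + 8558\right) 7327 = 8437 \cdot 7327 = 61817899$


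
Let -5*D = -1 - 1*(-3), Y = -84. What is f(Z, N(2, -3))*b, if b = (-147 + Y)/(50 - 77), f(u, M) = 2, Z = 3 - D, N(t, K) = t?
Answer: 154/9 ≈ 17.111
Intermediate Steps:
D = -⅖ (D = -(-1 - 1*(-3))/5 = -(-1 + 3)/5 = -⅕*2 = -⅖ ≈ -0.40000)
Z = 17/5 (Z = 3 - 1*(-⅖) = 3 + ⅖ = 17/5 ≈ 3.4000)
b = 77/9 (b = (-147 - 84)/(50 - 77) = -231/(-27) = -231*(-1/27) = 77/9 ≈ 8.5556)
f(Z, N(2, -3))*b = 2*(77/9) = 154/9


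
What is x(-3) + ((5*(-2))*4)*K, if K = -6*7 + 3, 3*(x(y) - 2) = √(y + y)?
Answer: 1562 + I*√6/3 ≈ 1562.0 + 0.8165*I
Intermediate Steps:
x(y) = 2 + √2*√y/3 (x(y) = 2 + √(y + y)/3 = 2 + √(2*y)/3 = 2 + (√2*√y)/3 = 2 + √2*√y/3)
K = -39 (K = -42 + 3 = -39)
x(-3) + ((5*(-2))*4)*K = (2 + √2*√(-3)/3) + ((5*(-2))*4)*(-39) = (2 + √2*(I*√3)/3) - 10*4*(-39) = (2 + I*√6/3) - 40*(-39) = (2 + I*√6/3) + 1560 = 1562 + I*√6/3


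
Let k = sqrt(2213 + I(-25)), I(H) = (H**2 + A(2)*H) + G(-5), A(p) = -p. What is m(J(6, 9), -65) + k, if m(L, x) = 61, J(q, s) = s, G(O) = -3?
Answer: 61 + sqrt(2885) ≈ 114.71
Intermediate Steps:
I(H) = -3 + H**2 - 2*H (I(H) = (H**2 + (-1*2)*H) - 3 = (H**2 - 2*H) - 3 = -3 + H**2 - 2*H)
k = sqrt(2885) (k = sqrt(2213 + (-3 + (-25)**2 - 2*(-25))) = sqrt(2213 + (-3 + 625 + 50)) = sqrt(2213 + 672) = sqrt(2885) ≈ 53.712)
m(J(6, 9), -65) + k = 61 + sqrt(2885)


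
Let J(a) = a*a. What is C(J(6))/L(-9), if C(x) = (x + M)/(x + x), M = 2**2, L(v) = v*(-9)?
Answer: 5/729 ≈ 0.0068587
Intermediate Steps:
L(v) = -9*v
J(a) = a**2
M = 4
C(x) = (4 + x)/(2*x) (C(x) = (x + 4)/(x + x) = (4 + x)/((2*x)) = (4 + x)*(1/(2*x)) = (4 + x)/(2*x))
C(J(6))/L(-9) = ((4 + 6**2)/(2*(6**2)))/((-9*(-9))) = ((1/2)*(4 + 36)/36)/81 = ((1/2)*(1/36)*40)*(1/81) = (5/9)*(1/81) = 5/729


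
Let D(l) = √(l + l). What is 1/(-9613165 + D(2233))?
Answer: -9613165/92412941312759 - √4466/92412941312759 ≈ -1.0402e-7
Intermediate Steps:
D(l) = √2*√l (D(l) = √(2*l) = √2*√l)
1/(-9613165 + D(2233)) = 1/(-9613165 + √2*√2233) = 1/(-9613165 + √4466)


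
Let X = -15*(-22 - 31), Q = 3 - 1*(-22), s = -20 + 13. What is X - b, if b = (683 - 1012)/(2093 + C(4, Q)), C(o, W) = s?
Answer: 236957/298 ≈ 795.16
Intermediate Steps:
s = -7
Q = 25 (Q = 3 + 22 = 25)
C(o, W) = -7
X = 795 (X = -15*(-53) = 795)
b = -47/298 (b = (683 - 1012)/(2093 - 7) = -329/2086 = -329*1/2086 = -47/298 ≈ -0.15772)
X - b = 795 - 1*(-47/298) = 795 + 47/298 = 236957/298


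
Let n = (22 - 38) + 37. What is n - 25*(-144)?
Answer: 3621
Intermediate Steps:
n = 21 (n = -16 + 37 = 21)
n - 25*(-144) = 21 - 25*(-144) = 21 + 3600 = 3621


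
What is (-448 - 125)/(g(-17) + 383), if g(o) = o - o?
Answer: -573/383 ≈ -1.4961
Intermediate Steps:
g(o) = 0
(-448 - 125)/(g(-17) + 383) = (-448 - 125)/(0 + 383) = -573/383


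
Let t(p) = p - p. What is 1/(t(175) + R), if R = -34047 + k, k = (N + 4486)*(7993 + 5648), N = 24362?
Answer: 1/393481521 ≈ 2.5414e-9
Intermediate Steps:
t(p) = 0
k = 393515568 (k = (24362 + 4486)*(7993 + 5648) = 28848*13641 = 393515568)
R = 393481521 (R = -34047 + 393515568 = 393481521)
1/(t(175) + R) = 1/(0 + 393481521) = 1/393481521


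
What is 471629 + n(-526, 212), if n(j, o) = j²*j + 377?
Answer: -145059570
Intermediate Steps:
n(j, o) = 377 + j³ (n(j, o) = j³ + 377 = 377 + j³)
471629 + n(-526, 212) = 471629 + (377 + (-526)³) = 471629 + (377 - 145531576) = 471629 - 145531199 = -145059570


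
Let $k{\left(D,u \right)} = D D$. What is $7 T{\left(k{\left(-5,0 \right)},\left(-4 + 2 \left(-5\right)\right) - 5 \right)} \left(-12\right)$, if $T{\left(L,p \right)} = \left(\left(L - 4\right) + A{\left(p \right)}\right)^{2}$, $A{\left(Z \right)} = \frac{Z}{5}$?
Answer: $- \frac{621264}{25} \approx -24851.0$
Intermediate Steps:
$A{\left(Z \right)} = \frac{Z}{5}$ ($A{\left(Z \right)} = Z \frac{1}{5} = \frac{Z}{5}$)
$k{\left(D,u \right)} = D^{2}$
$T{\left(L,p \right)} = \left(-4 + L + \frac{p}{5}\right)^{2}$ ($T{\left(L,p \right)} = \left(\left(L - 4\right) + \frac{p}{5}\right)^{2} = \left(\left(-4 + L\right) + \frac{p}{5}\right)^{2} = \left(-4 + L + \frac{p}{5}\right)^{2}$)
$7 T{\left(k{\left(-5,0 \right)},\left(-4 + 2 \left(-5\right)\right) - 5 \right)} \left(-12\right) = 7 \frac{\left(-20 + \left(\left(-4 + 2 \left(-5\right)\right) - 5\right) + 5 \left(-5\right)^{2}\right)^{2}}{25} \left(-12\right) = 7 \frac{\left(-20 - 19 + 5 \cdot 25\right)^{2}}{25} \left(-12\right) = 7 \frac{\left(-20 - 19 + 125\right)^{2}}{25} \left(-12\right) = 7 \frac{86^{2}}{25} \left(-12\right) = 7 \cdot \frac{1}{25} \cdot 7396 \left(-12\right) = 7 \cdot \frac{7396}{25} \left(-12\right) = \frac{51772}{25} \left(-12\right) = - \frac{621264}{25}$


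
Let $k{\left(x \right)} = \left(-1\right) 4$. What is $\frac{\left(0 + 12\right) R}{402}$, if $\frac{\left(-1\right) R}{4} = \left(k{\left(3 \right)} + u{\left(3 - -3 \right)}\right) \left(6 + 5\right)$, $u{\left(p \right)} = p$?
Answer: $- \frac{176}{67} \approx -2.6269$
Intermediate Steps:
$k{\left(x \right)} = -4$
$R = -88$ ($R = - 4 \left(-4 + \left(3 - -3\right)\right) \left(6 + 5\right) = - 4 \left(-4 + \left(3 + 3\right)\right) 11 = - 4 \left(-4 + 6\right) 11 = - 4 \cdot 2 \cdot 11 = \left(-4\right) 22 = -88$)
$\frac{\left(0 + 12\right) R}{402} = \frac{\left(0 + 12\right) \left(-88\right)}{402} = 12 \left(-88\right) \frac{1}{402} = \left(-1056\right) \frac{1}{402} = - \frac{176}{67}$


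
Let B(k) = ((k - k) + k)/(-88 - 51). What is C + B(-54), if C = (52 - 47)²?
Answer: 3529/139 ≈ 25.388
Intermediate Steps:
B(k) = -k/139 (B(k) = (0 + k)/(-139) = k*(-1/139) = -k/139)
C = 25 (C = 5² = 25)
C + B(-54) = 25 - 1/139*(-54) = 25 + 54/139 = 3529/139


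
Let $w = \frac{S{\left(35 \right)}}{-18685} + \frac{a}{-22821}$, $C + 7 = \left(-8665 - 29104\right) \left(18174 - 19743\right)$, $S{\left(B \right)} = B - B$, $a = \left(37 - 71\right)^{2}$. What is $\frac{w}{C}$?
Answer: $- \frac{578}{676181140917} \approx -8.548 \cdot 10^{-10}$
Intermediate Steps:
$a = 1156$ ($a = \left(-34\right)^{2} = 1156$)
$S{\left(B \right)} = 0$
$C = 59259554$ ($C = -7 + \left(-8665 - 29104\right) \left(18174 - 19743\right) = -7 - -59259561 = -7 + 59259561 = 59259554$)
$w = - \frac{1156}{22821}$ ($w = \frac{0}{-18685} + \frac{1156}{-22821} = 0 \left(- \frac{1}{18685}\right) + 1156 \left(- \frac{1}{22821}\right) = 0 - \frac{1156}{22821} = - \frac{1156}{22821} \approx -0.050655$)
$\frac{w}{C} = - \frac{1156}{22821 \cdot 59259554} = \left(- \frac{1156}{22821}\right) \frac{1}{59259554} = - \frac{578}{676181140917}$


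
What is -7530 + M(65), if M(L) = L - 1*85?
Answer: -7550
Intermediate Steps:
M(L) = -85 + L (M(L) = L - 85 = -85 + L)
-7530 + M(65) = -7530 + (-85 + 65) = -7530 - 20 = -7550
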